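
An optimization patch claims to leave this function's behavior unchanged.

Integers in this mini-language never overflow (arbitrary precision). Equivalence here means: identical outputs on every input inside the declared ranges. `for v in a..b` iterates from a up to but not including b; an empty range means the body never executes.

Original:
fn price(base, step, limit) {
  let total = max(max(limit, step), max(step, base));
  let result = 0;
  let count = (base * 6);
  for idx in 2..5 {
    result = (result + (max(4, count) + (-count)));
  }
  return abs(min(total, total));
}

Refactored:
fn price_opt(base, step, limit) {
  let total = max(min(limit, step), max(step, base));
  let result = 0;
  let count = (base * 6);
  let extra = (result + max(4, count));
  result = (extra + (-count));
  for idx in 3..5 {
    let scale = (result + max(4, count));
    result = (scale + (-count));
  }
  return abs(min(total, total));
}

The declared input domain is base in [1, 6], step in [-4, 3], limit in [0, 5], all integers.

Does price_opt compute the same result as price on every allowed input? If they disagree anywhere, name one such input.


Evaluate both at base=1, step=-4, limit=2.
price: total becomes 2; next result becomes 0; next count becomes 6; next at idx=2:; next result becomes 0; next at idx=3:; next result becomes 0; next at idx=4:; next result becomes 0; next final value 2
price_opt: total becomes 1; next result becomes 0; next count becomes 6; next extra becomes 6; next result becomes 0; next at idx=3:; next scale becomes 6; next result becomes 0; next at idx=4:; next scale becomes 6; next result becomes 0; next final value 1
2 != 1, so the rewrite changes behavior.
verdict: not equivalent; witness: base=1, step=-4, limit=2


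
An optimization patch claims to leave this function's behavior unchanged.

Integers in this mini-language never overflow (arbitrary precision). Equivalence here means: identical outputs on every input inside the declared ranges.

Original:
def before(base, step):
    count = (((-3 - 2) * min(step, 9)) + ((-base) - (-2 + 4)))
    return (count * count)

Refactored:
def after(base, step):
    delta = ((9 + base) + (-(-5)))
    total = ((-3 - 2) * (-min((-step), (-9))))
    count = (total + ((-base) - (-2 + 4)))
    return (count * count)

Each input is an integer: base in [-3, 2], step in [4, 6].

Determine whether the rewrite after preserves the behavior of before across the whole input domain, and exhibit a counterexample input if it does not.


Run the pair on base=-3, step=4.
before: count := -19 | result 361
after: delta := 11 | total := -45 | count := -44 | result 1936
361 against 1936: the behavior changed.
verdict: not equivalent; witness: base=-3, step=4


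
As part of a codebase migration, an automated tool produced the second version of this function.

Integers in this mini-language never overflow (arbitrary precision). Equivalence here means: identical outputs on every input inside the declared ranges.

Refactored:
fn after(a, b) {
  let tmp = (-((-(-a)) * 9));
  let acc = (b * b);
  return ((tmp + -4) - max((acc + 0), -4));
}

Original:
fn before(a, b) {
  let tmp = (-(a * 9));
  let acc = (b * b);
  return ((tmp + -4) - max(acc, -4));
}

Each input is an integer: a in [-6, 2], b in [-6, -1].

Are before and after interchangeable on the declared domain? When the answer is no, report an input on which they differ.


Changes here: constant usage differs; arithmetic usage differs; the full 54-point sweep finds no disagreement.
verdict: equivalent


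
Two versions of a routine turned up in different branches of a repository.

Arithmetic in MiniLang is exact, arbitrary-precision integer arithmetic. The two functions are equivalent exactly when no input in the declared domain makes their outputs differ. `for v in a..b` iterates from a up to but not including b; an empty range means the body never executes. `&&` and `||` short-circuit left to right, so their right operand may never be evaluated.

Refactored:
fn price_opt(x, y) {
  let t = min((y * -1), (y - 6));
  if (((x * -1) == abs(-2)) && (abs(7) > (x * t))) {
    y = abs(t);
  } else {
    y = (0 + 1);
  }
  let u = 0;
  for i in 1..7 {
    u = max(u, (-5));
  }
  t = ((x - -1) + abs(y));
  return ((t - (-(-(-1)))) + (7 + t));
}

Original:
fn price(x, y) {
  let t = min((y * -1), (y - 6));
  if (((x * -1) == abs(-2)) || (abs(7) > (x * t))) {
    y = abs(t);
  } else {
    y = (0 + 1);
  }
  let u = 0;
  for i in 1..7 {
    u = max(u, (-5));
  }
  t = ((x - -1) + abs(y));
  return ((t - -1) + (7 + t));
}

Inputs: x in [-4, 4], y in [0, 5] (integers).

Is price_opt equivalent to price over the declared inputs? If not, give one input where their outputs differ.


There is a counterexample at x=-2, y=0: 18 on one side, 8 on the other.
price: t=-6, then (((x * -1) == abs(-2)) || (abs(7) > (x * t))) is true, then y=6, then u=0, then (i=1), then u=0, then (i=2), then u=0, then (i=3), then u=0, then (i=4), then u=0, then (i=5), then u=0, then (i=6), then u=0, then t=5, then returns 18
price_opt: t=-6, then (((x * -1) == abs(-2)) && (abs(7) > (x * t))) is false, then y=1, then u=0, then (i=1), then u=0, then (i=2), then u=0, then (i=3), then u=0, then (i=4), then u=0, then (i=5), then u=0, then (i=6), then u=0, then t=0, then returns 8
verdict: not equivalent; witness: x=-2, y=0


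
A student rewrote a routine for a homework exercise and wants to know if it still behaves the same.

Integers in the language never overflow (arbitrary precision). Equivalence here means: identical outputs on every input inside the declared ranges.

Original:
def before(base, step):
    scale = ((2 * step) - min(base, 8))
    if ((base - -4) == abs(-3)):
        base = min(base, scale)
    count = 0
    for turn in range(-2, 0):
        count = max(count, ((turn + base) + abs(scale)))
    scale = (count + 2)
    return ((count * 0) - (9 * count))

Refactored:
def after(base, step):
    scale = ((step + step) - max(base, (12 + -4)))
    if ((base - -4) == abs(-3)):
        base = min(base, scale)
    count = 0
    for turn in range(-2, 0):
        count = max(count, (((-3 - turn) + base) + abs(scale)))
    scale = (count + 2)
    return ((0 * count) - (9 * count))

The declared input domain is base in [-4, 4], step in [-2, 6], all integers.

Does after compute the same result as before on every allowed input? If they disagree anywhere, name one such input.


Consider the input base=-4, step=-2.
before: scale = 0; ((base - -4) == abs(-3)) -> false; count = 0; [turn=-2]; count = 0; [turn=-1]; count = 0; scale = 2; return 0
after: scale = -12; ((base - -4) == abs(-3)) -> false; count = 0; [turn=-2]; count = 7; [turn=-1]; count = 7; scale = 9; return -63
0 and -63 differ, so these are not the same function on this domain.
verdict: not equivalent; witness: base=-4, step=-2


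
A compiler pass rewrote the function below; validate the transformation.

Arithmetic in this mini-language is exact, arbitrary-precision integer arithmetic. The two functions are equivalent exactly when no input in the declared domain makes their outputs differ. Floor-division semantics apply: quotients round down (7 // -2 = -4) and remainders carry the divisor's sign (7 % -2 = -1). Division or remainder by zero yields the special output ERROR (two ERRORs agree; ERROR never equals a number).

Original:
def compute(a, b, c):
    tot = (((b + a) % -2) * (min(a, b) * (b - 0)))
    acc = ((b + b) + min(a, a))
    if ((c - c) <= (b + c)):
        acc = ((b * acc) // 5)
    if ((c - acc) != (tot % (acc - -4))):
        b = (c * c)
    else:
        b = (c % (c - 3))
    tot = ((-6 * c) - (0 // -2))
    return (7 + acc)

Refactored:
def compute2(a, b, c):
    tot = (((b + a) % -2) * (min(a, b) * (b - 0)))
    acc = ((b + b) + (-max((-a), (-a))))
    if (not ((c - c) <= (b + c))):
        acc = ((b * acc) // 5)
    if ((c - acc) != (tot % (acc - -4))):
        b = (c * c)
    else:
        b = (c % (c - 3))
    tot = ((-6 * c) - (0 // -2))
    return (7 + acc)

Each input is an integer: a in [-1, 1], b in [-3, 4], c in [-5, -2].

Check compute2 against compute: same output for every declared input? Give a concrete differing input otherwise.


Try a=-1, b=-3, c=-5.
compute: tot=0, then acc=-7, then ((c - c) <= (b + c)) is false, then ((c - acc) != (tot % (acc - -4))) is true, then b=25, then tot=30, then returns 0
compute2: tot=0, then acc=-7, then (not ((c - c) <= (b + c))) is true, then acc=4, then ((c - acc) != (tot % (acc - -4))) is true, then b=25, then tot=30, then returns 11
0 against 11: the behavior changed.
verdict: not equivalent; witness: a=-1, b=-3, c=-5


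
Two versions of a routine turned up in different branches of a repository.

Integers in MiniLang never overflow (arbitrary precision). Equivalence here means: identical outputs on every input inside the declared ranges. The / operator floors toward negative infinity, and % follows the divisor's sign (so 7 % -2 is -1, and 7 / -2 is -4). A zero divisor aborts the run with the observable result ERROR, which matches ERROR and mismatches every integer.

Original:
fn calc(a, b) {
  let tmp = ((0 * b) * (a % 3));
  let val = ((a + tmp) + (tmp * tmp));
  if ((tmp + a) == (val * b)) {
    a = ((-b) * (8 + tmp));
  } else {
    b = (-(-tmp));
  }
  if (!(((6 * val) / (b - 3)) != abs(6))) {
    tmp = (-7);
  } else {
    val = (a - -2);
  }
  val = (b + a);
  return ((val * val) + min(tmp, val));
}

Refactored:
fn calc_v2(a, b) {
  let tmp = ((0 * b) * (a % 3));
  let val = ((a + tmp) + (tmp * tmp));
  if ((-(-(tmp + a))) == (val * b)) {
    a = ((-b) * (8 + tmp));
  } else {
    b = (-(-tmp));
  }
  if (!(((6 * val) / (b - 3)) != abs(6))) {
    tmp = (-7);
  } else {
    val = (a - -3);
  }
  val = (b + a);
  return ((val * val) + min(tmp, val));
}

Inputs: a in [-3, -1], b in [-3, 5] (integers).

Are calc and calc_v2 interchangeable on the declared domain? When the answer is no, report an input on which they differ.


Equivalent. The edit looks behavioral (`-2` became `-3`), but over these ranges it never changes the outcome.
Checked all 27 inputs in the declared domain: the outputs agree on every one.
As a probe, take a=-1, b=2: calc runs tmp becomes 0; next val becomes -1; next ((tmp + a) == (val * b)) evaluates to false; next b becomes 0; next (!(((6 * val) / (b - 3)) != abs(6))) evaluates to false; next val becomes 1; next val becomes -1; next final value 0; calc_v2 runs tmp becomes 0; next val becomes -1; next ((-(-(tmp + a))) == (val * b)) evaluates to false; next b becomes 0; next (!(((6 * val) / (b - 3)) != abs(6))) evaluates to false; next val becomes 2; next val becomes -1; next final value 0; both end at 0.
verdict: equivalent


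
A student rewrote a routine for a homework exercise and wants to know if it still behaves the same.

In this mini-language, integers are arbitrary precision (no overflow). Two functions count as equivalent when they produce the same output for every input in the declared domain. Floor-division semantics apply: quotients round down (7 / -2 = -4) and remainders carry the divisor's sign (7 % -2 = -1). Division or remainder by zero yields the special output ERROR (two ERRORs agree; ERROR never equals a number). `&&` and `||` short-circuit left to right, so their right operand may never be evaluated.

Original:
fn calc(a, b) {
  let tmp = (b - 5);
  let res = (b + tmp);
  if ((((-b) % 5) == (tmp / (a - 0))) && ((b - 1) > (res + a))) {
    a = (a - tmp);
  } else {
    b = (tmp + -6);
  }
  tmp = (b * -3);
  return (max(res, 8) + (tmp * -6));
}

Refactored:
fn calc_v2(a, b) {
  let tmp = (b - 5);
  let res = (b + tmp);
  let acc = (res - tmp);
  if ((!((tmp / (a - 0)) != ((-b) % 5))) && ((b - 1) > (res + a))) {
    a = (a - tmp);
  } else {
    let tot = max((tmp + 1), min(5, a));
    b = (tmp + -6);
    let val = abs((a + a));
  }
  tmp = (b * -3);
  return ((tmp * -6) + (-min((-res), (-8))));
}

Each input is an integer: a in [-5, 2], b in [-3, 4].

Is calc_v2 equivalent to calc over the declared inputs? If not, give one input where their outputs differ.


Comparing the listings, the differences include: local variable names differ, plus comparison usage differs, plus arithmetic usage differs, plus statement counts differ, plus min/max/abs usage differs, plus constant usage differs, plus boolean connective usage differs.
Tracing a=-3, b=1: calc: tmp=-4, then res=-3, then ((((-b) % 5) == (tmp / (a - 0))) && ((b - 1) > (res + a))) is false, then b=-10, then tmp=30, then returns -172 | calc_v2: tmp=-4, then res=-3, then acc=1, then ((!((tmp / (a - 0)) != ((-b) % 5))) && ((b - 1) > (res + a))) is false, then tot=-3, then b=-10, then val=6, then tmp=30, then returns -172 — matching result -172.
Every one of the 64 inputs gives matching results.
verdict: equivalent


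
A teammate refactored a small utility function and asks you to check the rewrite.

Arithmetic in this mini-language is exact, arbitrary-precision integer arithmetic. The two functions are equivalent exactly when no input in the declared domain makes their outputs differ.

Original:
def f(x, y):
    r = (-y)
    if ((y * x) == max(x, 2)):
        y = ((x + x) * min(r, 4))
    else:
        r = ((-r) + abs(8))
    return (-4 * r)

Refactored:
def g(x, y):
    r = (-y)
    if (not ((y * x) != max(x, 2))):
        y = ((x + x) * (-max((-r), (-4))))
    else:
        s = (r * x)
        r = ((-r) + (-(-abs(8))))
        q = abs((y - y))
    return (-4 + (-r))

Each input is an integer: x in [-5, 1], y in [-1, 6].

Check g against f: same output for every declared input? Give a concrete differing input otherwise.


Try x=-5, y=-1.
f: r := 1 | ((y * x) == max(x, 2)): false | r := 7 | result -28
g: r := 1 | (not ((y * x) != max(x, 2))): false | s := -5 | r := 7 | q := 0 | result -11
-28 vs -11 — the two versions disagree here.
verdict: not equivalent; witness: x=-5, y=-1


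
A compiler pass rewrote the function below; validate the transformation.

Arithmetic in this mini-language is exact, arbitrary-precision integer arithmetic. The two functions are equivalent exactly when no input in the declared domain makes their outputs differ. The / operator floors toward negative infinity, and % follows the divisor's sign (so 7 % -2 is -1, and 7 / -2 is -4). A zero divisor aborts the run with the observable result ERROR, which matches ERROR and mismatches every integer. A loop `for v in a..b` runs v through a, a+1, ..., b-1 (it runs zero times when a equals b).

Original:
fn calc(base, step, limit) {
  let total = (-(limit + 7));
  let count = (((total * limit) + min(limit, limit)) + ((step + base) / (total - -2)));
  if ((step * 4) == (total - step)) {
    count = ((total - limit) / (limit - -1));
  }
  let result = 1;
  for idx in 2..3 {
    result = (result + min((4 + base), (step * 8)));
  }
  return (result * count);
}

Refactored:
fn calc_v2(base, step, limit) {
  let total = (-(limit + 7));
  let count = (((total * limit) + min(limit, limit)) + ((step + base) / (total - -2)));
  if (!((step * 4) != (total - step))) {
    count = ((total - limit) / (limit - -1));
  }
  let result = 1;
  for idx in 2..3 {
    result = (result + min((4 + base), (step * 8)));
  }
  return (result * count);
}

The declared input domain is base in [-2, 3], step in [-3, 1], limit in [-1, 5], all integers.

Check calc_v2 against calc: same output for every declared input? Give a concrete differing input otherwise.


Changes here: comparison usage differs; boolean connective usage differs; the full 210-point sweep finds no disagreement.
verdict: equivalent


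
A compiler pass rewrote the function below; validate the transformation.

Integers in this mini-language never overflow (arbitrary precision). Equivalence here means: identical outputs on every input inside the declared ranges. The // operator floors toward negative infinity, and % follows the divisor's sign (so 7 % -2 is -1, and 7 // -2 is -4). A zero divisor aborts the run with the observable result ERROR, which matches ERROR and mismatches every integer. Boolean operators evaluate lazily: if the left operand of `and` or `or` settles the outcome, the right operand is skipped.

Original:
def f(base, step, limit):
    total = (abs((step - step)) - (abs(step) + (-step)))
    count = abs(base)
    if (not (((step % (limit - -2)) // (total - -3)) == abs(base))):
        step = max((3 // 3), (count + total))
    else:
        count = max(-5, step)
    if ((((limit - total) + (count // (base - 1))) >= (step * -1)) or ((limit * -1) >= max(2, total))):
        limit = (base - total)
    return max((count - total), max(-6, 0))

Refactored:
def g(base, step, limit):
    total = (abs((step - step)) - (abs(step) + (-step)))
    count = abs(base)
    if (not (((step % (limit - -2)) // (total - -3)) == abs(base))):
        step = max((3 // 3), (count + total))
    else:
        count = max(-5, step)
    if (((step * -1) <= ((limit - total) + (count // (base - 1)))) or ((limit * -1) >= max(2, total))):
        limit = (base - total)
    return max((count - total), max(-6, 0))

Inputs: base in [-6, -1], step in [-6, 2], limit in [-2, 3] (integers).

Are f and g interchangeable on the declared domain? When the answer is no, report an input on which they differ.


Although comparison usage differs, 324/324 inputs agree.
verdict: equivalent


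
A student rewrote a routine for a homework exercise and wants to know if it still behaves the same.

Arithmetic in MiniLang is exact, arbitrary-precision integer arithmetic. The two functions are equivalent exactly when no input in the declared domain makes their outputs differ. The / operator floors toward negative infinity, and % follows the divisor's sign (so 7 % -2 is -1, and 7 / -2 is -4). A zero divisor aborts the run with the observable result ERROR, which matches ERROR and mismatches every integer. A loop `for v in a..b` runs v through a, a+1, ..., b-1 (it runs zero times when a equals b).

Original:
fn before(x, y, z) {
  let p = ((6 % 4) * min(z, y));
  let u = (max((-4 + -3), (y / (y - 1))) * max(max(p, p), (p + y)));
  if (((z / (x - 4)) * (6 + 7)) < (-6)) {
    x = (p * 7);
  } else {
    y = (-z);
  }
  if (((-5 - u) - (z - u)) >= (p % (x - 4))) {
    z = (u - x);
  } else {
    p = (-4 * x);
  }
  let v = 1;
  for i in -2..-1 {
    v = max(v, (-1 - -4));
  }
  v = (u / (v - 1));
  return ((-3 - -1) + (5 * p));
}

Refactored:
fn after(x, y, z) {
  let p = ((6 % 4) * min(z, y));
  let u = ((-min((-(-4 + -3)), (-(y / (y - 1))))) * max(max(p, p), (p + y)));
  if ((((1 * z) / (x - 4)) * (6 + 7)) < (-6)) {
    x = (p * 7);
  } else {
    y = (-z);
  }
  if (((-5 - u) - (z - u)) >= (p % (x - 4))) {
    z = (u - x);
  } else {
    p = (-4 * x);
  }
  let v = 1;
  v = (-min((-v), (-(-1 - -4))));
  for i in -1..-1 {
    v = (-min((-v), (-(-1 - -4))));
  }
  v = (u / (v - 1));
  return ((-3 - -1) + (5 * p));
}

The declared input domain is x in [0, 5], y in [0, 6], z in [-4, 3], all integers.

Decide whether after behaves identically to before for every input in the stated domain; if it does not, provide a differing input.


The two versions differ — the changes include statement counts differ, plus arithmetic usage differs, plus loop structure differs, plus min/max/abs usage differs, plus constant usage differs.
As a probe, take x=1, y=3, z=2: before runs p := 4 | u := 7 | (((z / (x - 4)) * (6 + 7)) < (-6)): true | x := 28 | (((-5 - u) - (z - u)) >= (p % (x - 4))): false | p := -112 | v := 1 | iter i=-2: | v := 3 | v := 3 | result -562; after runs p := 4 | u := 7 | ((((1 * z) / (x - 4)) * (6 + 7)) < (-6)): true | x := 28 | (((-5 - u) - (z - u)) >= (p % (x - 4))): false | p := -112 | v := 1 | v := 3 | loop over i: empty range | v := 3 | result -562; both end at -562.
An exhaustive pass over the 336 declared inputs shows identical outputs.
verdict: equivalent


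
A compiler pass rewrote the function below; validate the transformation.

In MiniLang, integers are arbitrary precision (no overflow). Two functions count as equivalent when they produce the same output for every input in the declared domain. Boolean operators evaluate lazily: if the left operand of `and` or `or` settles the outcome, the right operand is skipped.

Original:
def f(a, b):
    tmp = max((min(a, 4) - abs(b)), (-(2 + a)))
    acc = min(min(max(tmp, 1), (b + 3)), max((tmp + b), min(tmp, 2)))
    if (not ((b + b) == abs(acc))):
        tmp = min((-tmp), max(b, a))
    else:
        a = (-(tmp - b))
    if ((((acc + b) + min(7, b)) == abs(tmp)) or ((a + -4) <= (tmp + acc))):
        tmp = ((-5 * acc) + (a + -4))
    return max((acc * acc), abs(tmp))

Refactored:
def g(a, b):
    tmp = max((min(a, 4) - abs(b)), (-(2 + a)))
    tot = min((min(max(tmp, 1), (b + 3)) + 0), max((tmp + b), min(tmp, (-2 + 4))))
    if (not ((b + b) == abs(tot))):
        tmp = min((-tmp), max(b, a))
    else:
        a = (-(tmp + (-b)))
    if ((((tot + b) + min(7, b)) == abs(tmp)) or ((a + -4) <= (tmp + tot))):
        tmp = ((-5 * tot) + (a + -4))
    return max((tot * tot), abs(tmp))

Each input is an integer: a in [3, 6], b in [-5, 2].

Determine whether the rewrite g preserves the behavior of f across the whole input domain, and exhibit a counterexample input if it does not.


The two versions differ — the changes include local variable names differ; also arithmetic usage differs; also constant usage differs.
Tracing a=5, b=-4: f: tmp becomes 0; next acc becomes -1; next (not ((b + b) == abs(acc))) evaluates to true; next tmp becomes 0; next ((((acc + b) + min(7, b)) == abs(tmp)) or ((a + -4) <= (tmp + acc))) evaluates to false; next final value 1 | g: tmp becomes 0; next tot becomes -1; next (not ((b + b) == abs(tot))) evaluates to true; next tmp becomes 0; next ((((tot + b) + min(7, b)) == abs(tmp)) or ((a + -4) <= (tmp + tot))) evaluates to false; next final value 1 — matching result 1.
An exhaustive pass over the 32 declared inputs shows identical outputs.
verdict: equivalent


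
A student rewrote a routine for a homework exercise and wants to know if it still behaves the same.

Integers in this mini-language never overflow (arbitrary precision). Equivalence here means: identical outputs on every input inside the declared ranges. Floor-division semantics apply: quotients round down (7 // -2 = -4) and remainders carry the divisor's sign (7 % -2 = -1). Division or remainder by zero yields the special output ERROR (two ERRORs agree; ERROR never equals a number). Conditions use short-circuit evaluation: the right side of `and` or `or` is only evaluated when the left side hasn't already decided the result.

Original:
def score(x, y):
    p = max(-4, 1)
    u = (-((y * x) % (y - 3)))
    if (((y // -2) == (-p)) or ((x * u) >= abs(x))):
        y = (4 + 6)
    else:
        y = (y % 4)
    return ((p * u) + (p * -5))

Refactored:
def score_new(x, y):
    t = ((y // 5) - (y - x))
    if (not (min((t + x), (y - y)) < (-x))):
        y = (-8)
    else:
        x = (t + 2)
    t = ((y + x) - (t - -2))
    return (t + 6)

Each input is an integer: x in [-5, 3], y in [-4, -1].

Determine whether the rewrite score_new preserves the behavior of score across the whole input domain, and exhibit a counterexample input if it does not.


Not equivalent: x=-5, y=-4 separates them (-4 vs 2).
score: p := 1 | u := 1 | (((y // -2) == (-p)) or ((x * u) >= abs(x))): false | y := 0 | result -4
score_new: t := -2 | (not (min((t + x), (y - y)) < (-x))): false | x := 0 | t := -4 | result 2
verdict: not equivalent; witness: x=-5, y=-4


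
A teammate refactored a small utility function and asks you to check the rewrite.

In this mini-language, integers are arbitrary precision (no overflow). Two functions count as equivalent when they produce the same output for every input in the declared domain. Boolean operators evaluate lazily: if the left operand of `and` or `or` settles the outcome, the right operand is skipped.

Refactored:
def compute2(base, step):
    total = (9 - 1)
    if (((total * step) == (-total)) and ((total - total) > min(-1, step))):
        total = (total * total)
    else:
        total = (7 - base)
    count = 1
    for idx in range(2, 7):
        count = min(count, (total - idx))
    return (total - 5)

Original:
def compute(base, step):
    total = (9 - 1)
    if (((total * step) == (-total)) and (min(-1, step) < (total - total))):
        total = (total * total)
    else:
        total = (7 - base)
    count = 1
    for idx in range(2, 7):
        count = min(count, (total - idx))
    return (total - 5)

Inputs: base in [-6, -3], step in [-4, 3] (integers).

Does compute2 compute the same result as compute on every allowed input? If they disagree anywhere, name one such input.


Equivalent — the differences include comparison usage differs, yet no declared input distinguishes the two.
Spot check at base=-5, step=-3 — compute: total becomes 8; next (((total * step) == (-total)) and (min(-1, step) < (total - total))) evaluates to false; next total becomes 12; next count becomes 1; next at idx=2:; next count becomes 1; next at idx=3:; next count becomes 1; next at idx=4:; next count becomes 1; next at idx=5:; next count becomes 1; next at idx=6:; next count becomes 1; next final value 7. compute2: total becomes 8; next (((total * step) == (-total)) and ((total - total) > min(-1, step))) evaluates to false; next total becomes 12; next count becomes 1; next at idx=2:; next count becomes 1; next at idx=3:; next count becomes 1; next at idx=4:; next count becomes 1; next at idx=5:; next count becomes 1; next at idx=6:; next count becomes 1; next final value 7. Both give 7.
Sweeping the whole domain (32 inputs) finds no disagreement.
verdict: equivalent


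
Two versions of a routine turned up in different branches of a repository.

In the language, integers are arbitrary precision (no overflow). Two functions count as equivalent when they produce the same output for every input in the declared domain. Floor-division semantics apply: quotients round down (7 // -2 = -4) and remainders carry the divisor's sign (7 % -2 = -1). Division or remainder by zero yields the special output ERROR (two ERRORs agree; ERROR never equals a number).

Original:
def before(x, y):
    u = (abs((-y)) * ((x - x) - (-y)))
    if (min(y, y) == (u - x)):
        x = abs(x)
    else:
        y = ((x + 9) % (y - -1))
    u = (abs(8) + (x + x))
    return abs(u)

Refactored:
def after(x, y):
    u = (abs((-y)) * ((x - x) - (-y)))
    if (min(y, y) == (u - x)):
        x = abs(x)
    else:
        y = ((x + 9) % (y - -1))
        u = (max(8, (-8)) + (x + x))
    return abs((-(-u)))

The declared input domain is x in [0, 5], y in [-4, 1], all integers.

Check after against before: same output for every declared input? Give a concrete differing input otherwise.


Run the pair on x=0, y=-1.
before: u = -1; (min(y, y) == (u - x)) -> true; x = 0; u = 8; return 8
after: u = -1; (min(y, y) == (u - x)) -> true; x = 0; return 1
8 != 1, so the rewrite changes behavior.
verdict: not equivalent; witness: x=0, y=-1


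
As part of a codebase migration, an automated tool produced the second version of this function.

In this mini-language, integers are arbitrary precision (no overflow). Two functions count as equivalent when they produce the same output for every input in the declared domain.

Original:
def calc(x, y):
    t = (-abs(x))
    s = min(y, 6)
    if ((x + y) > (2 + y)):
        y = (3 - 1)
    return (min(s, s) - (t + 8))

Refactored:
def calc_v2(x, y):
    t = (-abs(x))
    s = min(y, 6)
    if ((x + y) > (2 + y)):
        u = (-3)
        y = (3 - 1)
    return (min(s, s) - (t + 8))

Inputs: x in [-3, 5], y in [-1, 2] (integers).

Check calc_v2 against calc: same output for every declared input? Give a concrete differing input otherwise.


Behavior is preserved: although statement counts differ, plus local variable names differ, plus constant usage differs, the outputs never diverge.
As a probe, take x=-2, y=1: calc runs t becomes -2; next s becomes 1; next ((x + y) > (2 + y)) evaluates to false; next final value -5; calc_v2 runs t becomes -2; next s becomes 1; next ((x + y) > (2 + y)) evaluates to false; next final value -5; both end at -5.
An exhaustive pass over the 36 declared inputs shows identical outputs.
verdict: equivalent


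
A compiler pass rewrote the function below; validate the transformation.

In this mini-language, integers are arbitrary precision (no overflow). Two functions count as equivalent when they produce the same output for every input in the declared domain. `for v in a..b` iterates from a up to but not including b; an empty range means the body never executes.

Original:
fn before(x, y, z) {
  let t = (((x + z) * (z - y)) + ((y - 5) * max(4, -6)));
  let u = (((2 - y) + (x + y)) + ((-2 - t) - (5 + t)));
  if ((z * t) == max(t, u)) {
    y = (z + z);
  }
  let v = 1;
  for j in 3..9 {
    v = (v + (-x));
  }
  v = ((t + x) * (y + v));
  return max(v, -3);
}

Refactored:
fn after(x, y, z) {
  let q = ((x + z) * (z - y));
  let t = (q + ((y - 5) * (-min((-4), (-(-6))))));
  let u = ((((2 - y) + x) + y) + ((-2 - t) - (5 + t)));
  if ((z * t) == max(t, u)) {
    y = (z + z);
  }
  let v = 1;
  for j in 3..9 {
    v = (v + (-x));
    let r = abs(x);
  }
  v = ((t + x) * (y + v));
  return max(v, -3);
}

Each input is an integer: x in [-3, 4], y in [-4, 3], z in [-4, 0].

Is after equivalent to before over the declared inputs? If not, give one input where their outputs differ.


Reading the diff, among the changes: min/max/abs usage differs; statement counts differ; local variable names differ.
One worked example (x=3, y=-3, z=-4) — before: t=-31, then u=60, then ((z * t) == max(t, u)) is false, then v=1, then (j=3), then v=-2, then (j=4), then v=-5, then (j=5), then v=-8, then (j=6), then v=-11, then (j=7), then v=-14, then (j=8), then v=-17, then v=560, then returns 560; after: q=1, then t=-31, then u=60, then ((z * t) == max(t, u)) is false, then v=1, then (j=3), then v=-2, then r=3, then (j=4), then v=-5, then r=3, then (j=5), then v=-8, then r=3, then (j=6), then v=-11, then r=3, then (j=7), then v=-14, then r=3, then (j=8), then v=-17, then r=3, then v=560, then returns 560; agreement on 560.
Sweeping the whole domain (320 inputs) finds no disagreement.
verdict: equivalent


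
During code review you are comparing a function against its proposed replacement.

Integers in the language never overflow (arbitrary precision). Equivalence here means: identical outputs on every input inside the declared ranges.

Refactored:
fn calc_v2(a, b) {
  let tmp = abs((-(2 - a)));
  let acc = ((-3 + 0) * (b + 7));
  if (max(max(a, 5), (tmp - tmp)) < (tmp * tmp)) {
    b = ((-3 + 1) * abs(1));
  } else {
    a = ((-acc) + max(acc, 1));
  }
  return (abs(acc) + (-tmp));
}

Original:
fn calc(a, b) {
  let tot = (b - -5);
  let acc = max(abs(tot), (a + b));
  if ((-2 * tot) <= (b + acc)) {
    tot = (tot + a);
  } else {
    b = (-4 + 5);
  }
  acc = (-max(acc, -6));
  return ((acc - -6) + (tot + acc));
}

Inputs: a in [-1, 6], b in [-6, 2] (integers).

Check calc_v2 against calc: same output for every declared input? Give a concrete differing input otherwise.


These are not equivalent — on a=-1, b=-6 the outputs split (3 vs 0).
calc: tot := -1 | acc := 1 | ((-2 * tot) <= (b + acc)): false | b := 1 | acc := -1 | result 3
calc_v2: tmp := 3 | acc := -3 | (max(max(a, 5), (tmp - tmp)) < (tmp * tmp)): true | b := -2 | result 0
verdict: not equivalent; witness: a=-1, b=-6


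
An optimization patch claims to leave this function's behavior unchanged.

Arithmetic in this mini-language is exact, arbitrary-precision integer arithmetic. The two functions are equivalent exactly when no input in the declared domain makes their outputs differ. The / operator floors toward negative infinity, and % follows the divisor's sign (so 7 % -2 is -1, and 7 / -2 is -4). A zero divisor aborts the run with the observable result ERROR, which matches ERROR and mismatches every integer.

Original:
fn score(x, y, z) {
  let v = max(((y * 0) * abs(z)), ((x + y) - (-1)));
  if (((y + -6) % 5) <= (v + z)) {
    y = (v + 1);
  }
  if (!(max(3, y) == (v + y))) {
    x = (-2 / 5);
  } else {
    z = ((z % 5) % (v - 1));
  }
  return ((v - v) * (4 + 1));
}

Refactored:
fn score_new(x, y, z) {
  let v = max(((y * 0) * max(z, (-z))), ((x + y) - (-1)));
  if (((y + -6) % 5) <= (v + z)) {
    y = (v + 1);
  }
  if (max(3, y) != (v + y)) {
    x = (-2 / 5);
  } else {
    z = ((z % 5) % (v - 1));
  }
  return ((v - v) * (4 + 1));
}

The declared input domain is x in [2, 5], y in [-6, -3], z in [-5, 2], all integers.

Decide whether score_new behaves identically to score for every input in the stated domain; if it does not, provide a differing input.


Behavior is preserved: although min/max/abs usage differs; boolean connective usage differs; comparison usage differs, the outputs never diverge.
Tracing x=4, y=-3, z=-5: score: v=2, then (((y + -6) % 5) <= (v + z)) is false, then (!(max(3, y) == (v + y))) is true, then x=-1, then returns 0 | score_new: v=2, then (((y + -6) % 5) <= (v + z)) is false, then (max(3, y) != (v + y)) is true, then x=-1, then returns 0 — matching result 0.
Every one of the 128 inputs gives matching results.
verdict: equivalent


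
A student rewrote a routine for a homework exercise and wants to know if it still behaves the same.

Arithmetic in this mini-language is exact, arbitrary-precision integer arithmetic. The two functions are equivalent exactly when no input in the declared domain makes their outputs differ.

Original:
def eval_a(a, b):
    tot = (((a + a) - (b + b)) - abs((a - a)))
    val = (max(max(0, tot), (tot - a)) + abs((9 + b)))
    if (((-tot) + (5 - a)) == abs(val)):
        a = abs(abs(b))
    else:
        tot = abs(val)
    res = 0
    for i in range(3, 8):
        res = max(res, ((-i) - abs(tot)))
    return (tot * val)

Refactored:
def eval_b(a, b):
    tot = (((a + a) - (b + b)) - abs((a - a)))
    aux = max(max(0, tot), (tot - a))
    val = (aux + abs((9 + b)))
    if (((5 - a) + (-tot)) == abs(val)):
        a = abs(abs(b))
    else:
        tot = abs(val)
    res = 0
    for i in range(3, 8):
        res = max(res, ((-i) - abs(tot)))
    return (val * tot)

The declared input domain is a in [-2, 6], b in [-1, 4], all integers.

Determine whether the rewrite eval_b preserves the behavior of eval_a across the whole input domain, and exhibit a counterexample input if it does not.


Although local variable names differ; and statement counts differ, 54/54 inputs agree.
verdict: equivalent


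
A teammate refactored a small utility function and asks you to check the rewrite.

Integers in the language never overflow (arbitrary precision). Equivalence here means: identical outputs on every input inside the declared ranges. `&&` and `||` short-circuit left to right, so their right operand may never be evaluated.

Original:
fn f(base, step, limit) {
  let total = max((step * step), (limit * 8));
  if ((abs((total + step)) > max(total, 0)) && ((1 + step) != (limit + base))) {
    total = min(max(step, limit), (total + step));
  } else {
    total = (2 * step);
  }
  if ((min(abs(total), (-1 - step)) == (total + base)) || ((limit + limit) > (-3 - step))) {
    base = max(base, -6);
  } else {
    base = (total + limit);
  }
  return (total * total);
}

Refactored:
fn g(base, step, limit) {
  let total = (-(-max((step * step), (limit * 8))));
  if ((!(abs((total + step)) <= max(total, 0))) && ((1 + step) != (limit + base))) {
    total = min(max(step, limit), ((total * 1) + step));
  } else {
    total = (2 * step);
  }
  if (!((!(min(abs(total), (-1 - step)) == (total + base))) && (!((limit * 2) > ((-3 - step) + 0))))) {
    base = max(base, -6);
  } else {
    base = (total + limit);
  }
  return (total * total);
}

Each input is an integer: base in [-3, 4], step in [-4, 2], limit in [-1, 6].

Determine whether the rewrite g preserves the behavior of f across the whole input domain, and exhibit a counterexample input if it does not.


Side by side, the visible changes include: constant usage differs, plus boolean connective usage differs, plus arithmetic usage differs, plus comparison usage differs.
Tracing base=1, step=2, limit=1: f: total=8, then ((abs((total + step)) > max(total, 0)) && ((1 + step) != (limit + base))) is true, then total=2, then ((min(abs(total), (-1 - step)) == (total + base)) || ((limit + limit) > (-3 - step))) is true, then base=1, then returns 4 | g: total=8, then ((!(abs((total + step)) <= max(total, 0))) && ((1 + step) != (limit + base))) is true, then total=2, then (!((!(min(abs(total), (-1 - step)) == (total + base))) && (!((limit * 2) > ((-3 - step) + 0))))) is true, then base=1, then returns 4 — matching result 4.
Across all 448 domain points the two functions coincide.
verdict: equivalent


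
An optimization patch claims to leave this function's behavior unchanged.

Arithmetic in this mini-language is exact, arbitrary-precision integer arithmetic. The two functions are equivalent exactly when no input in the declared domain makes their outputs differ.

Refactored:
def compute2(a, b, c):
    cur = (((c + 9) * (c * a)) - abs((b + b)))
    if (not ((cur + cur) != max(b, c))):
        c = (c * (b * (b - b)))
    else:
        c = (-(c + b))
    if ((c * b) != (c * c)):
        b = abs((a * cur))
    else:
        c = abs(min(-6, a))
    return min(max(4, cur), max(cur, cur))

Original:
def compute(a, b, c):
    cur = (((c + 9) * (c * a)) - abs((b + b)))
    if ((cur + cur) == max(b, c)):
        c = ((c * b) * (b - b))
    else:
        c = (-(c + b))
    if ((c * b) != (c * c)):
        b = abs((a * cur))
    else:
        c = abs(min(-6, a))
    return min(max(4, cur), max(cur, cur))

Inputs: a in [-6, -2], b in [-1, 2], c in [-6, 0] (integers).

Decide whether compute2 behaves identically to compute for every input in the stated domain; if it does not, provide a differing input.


The two are interchangeable: comparison usage differs, boolean connective usage differs, and every declared input agrees.
Tracing a=-5, b=-1, c=-1: compute: cur = 38; ((cur + cur) == max(b, c)) -> false; c = 2; ((c * b) != (c * c)) -> true; b = 190; return 38 | compute2: cur = 38; (not ((cur + cur) != max(b, c))) -> false; c = 2; ((c * b) != (c * c)) -> true; b = 190; return 38 — matching result 38.
Every one of the 140 inputs gives matching results.
verdict: equivalent


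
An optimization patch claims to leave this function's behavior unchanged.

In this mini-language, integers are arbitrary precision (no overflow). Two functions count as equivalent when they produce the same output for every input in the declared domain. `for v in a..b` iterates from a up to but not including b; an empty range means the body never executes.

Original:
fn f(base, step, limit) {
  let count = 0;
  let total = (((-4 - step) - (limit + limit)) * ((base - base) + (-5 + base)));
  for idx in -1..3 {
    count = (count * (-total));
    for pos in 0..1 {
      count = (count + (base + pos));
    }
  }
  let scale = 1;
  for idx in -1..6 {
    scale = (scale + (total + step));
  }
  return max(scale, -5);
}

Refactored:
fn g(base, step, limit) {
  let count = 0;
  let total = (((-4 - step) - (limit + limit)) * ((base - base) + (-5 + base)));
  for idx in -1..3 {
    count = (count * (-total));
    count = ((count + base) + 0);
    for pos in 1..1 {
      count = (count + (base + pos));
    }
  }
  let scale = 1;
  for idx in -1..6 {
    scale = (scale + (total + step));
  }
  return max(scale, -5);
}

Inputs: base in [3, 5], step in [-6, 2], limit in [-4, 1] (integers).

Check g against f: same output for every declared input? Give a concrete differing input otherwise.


Comparing the listings, the differences include: loop structure differs; also arithmetic usage differs; also constant usage differs; also statement counts differ.
Spot check at base=3, step=-1, limit=-4 — f: count becomes 0; next total becomes -10; next at idx=-1:; next count becomes 0; next at pos=0:; next count becomes 3; next at idx=0:; next count becomes 30; next at pos=0:; next count becomes 33; next at idx=1:; next count becomes 330; next at pos=0:; next count becomes 333; next at idx=2:; next count becomes 3330; next at pos=0:; next count becomes 3333; next scale becomes 1; next at idx=-1:; next scale becomes -10; next at idx=0:; next scale becomes -21; next at idx=1:; next scale becomes -32; next at idx=2:; next scale becomes -43; next at idx=3:; next scale becomes -54; next at idx=4:; next scale becomes -65; next at idx=5:; next scale becomes -76; next final value -5. g: count becomes 0; next total becomes -10; next at idx=-1:; next count becomes 0; next count becomes 3; next pos never enters its loop body; next at idx=0:; next count becomes 30; next count becomes 33; next pos never enters its loop body; next at idx=1:; next count becomes 330; next count becomes 333; next pos never enters its loop body; next at idx=2:; next count becomes 3330; next count becomes 3333; next pos never enters its loop body; next scale becomes 1; next at idx=-1:; next scale becomes -10; next at idx=0:; next scale becomes -21; next at idx=1:; next scale becomes -32; next at idx=2:; next scale becomes -43; next at idx=3:; next scale becomes -54; next at idx=4:; next scale becomes -65; next at idx=5:; next scale becomes -76; next final value -5. Both give -5.
Across all 162 domain points the two functions coincide.
verdict: equivalent
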